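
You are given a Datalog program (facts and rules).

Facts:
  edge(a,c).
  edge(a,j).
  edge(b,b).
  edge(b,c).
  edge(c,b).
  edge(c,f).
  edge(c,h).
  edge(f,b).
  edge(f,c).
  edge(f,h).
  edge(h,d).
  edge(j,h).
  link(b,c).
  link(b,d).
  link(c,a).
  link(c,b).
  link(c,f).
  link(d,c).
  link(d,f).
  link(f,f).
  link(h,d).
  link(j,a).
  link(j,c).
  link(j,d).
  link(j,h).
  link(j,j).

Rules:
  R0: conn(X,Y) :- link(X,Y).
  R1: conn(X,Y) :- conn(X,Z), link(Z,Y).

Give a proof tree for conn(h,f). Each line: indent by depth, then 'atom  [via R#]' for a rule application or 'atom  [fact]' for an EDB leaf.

conn(h,f)  [via R1]
  conn(h,d)  [via R0]
    link(h,d)  [fact]
  link(d,f)  [fact]

round 1: derive conn(b,c) via R0 from link(b,c)
round 1: derive conn(b,d) via R0 from link(b,d)
round 1: derive conn(c,a) via R0 from link(c,a)
round 1: derive conn(c,b) via R0 from link(c,b)
round 1: derive conn(c,f) via R0 from link(c,f)
round 1: derive conn(d,c) via R0 from link(d,c)
round 1: derive conn(d,f) via R0 from link(d,f)
round 1: derive conn(f,f) via R0 from link(f,f)
round 1: derive conn(h,d) via R0 from link(h,d)
round 1: derive conn(j,a) via R0 from link(j,a)
round 1: derive conn(j,c) via R0 from link(j,c)
round 1: derive conn(j,d) via R0 from link(j,d)
round 1: derive conn(j,h) via R0 from link(j,h)
round 1: derive conn(j,j) via R0 from link(j,j)
round 2: derive conn(b,a) via R1 from conn(b,c), link(c,a)
round 2: derive conn(b,b) via R1 from conn(b,c), link(c,b)
round 2: derive conn(b,f) via R1 from conn(b,c), link(c,f)
round 2: derive conn(c,c) via R1 from conn(c,b), link(b,c)
round 2: derive conn(c,d) via R1 from conn(c,b), link(b,d)
round 2: derive conn(d,a) via R1 from conn(d,c), link(c,a)
round 2: derive conn(d,b) via R1 from conn(d,c), link(c,b)
round 2: derive conn(h,c) via R1 from conn(h,d), link(d,c)
round 2: derive conn(h,f) via R1 from conn(h,d), link(d,f)
round 2: derive conn(j,b) via R1 from conn(j,c), link(c,b)
round 2: derive conn(j,f) via R1 from conn(j,c), link(c,f)
round 3: derive conn(d,d) via R1 from conn(d,b), link(b,d)
round 3: derive conn(h,a) via R1 from conn(h,c), link(c,a)
round 3: derive conn(h,b) via R1 from conn(h,c), link(c,b)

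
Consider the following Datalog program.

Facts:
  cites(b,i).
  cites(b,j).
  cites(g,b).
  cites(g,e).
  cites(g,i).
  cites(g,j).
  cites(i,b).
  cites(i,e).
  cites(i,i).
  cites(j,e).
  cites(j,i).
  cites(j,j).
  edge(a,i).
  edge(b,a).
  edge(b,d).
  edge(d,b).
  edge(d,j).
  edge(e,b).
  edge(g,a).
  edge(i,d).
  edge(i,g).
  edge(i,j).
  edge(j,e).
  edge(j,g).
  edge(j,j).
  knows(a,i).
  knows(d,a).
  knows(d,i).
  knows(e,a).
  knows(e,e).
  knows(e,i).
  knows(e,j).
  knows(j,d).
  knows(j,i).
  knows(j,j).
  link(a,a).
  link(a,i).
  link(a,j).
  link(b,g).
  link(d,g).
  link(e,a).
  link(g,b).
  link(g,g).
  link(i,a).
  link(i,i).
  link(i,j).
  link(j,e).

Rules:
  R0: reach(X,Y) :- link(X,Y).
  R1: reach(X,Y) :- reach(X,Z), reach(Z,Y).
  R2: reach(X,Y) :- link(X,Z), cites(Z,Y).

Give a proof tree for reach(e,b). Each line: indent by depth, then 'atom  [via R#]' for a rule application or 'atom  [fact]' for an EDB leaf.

round 1: derive reach(a,a) via R0 from link(a,a)
round 1: derive reach(a,i) via R0 from link(a,i)
round 1: derive reach(a,j) via R0 from link(a,j)
round 1: derive reach(b,g) via R0 from link(b,g)
round 1: derive reach(d,g) via R0 from link(d,g)
round 1: derive reach(e,a) via R0 from link(e,a)
round 1: derive reach(g,b) via R0 from link(g,b)
round 1: derive reach(g,g) via R0 from link(g,g)
round 1: derive reach(i,a) via R0 from link(i,a)
round 1: derive reach(i,i) via R0 from link(i,i)
round 1: derive reach(i,j) via R0 from link(i,j)
round 1: derive reach(j,e) via R0 from link(j,e)
round 1: derive reach(a,b) via R2 from link(a,i), cites(i,b)
round 1: derive reach(a,e) via R2 from link(a,i), cites(i,e)
round 1: derive reach(b,b) via R2 from link(b,g), cites(g,b)
round 1: derive reach(b,e) via R2 from link(b,g), cites(g,e)
round 1: derive reach(b,i) via R2 from link(b,g), cites(g,i)
round 1: derive reach(b,j) via R2 from link(b,g), cites(g,j)
round 1: derive reach(d,b) via R2 from link(d,g), cites(g,b)
round 1: derive reach(d,e) via R2 from link(d,g), cites(g,e)
round 1: derive reach(d,i) via R2 from link(d,g), cites(g,i)
round 1: derive reach(d,j) via R2 from link(d,g), cites(g,j)
round 1: derive reach(g,e) via R2 from link(g,g), cites(g,e)
round 1: derive reach(g,i) via R2 from link(g,b), cites(b,i)
round 1: derive reach(g,j) via R2 from link(g,b), cites(b,j)
round 1: derive reach(i,b) via R2 from link(i,i), cites(i,b)
round 1: derive reach(i,e) via R2 from link(i,i), cites(i,e)
round 2: derive reach(a,g) via R1 from reach(a,b), reach(b,g)
round 2: derive reach(b,a) via R1 from reach(b,e), reach(e,a)
round 2: derive reach(d,a) via R1 from reach(d,e), reach(e,a)
round 2: derive reach(e,b) via R1 from reach(e,a), reach(a,b)
round 2: derive reach(e,e) via R1 from reach(e,a), reach(a,e)
round 2: derive reach(e,i) via R1 from reach(e,a), reach(a,i)
round 2: derive reach(e,j) via R1 from reach(e,a), reach(a,j)
round 2: derive reach(g,a) via R1 from reach(g,e), reach(e,a)
round 2: derive reach(i,g) via R1 from reach(i,b), reach(b,g)
round 2: derive reach(j,a) via R1 from reach(j,e), reach(e,a)
round 3: derive reach(e,g) via R1 from reach(e,a), reach(a,g)
round 3: derive reach(j,b) via R1 from reach(j,a), reach(a,b)
round 3: derive reach(j,g) via R1 from reach(j,a), reach(a,g)
round 3: derive reach(j,i) via R1 from reach(j,a), reach(a,i)
round 3: derive reach(j,j) via R1 from reach(j,a), reach(a,j)

reach(e,b)  [via R1]
  reach(e,a)  [via R0]
    link(e,a)  [fact]
  reach(a,b)  [via R2]
    link(a,i)  [fact]
    cites(i,b)  [fact]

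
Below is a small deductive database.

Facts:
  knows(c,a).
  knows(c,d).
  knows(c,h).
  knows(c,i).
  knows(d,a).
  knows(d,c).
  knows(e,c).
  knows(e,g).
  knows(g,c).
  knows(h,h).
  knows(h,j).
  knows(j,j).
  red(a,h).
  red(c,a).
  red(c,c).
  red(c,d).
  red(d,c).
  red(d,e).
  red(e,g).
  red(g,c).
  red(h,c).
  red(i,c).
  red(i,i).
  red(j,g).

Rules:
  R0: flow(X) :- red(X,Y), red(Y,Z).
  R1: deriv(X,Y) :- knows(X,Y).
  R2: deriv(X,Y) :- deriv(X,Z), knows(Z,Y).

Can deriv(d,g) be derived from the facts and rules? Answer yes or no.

no

round 1: derive deriv(c,a) via R1 from knows(c,a)
round 1: derive deriv(c,d) via R1 from knows(c,d)
round 1: derive deriv(c,h) via R1 from knows(c,h)
round 1: derive deriv(c,i) via R1 from knows(c,i)
round 1: derive deriv(d,a) via R1 from knows(d,a)
round 1: derive deriv(d,c) via R1 from knows(d,c)
round 1: derive deriv(e,c) via R1 from knows(e,c)
round 1: derive deriv(e,g) via R1 from knows(e,g)
round 1: derive deriv(g,c) via R1 from knows(g,c)
round 1: derive deriv(h,h) via R1 from knows(h,h)
round 1: derive deriv(h,j) via R1 from knows(h,j)
round 1: derive deriv(j,j) via R1 from knows(j,j)
round 2: derive deriv(c,c) via R2 from deriv(c,d), knows(d,c)
round 2: derive deriv(c,j) via R2 from deriv(c,h), knows(h,j)
round 2: derive deriv(d,d) via R2 from deriv(d,c), knows(c,d)
round 2: derive deriv(d,h) via R2 from deriv(d,c), knows(c,h)
round 2: derive deriv(d,i) via R2 from deriv(d,c), knows(c,i)
round 2: derive deriv(e,a) via R2 from deriv(e,c), knows(c,a)
round 2: derive deriv(e,d) via R2 from deriv(e,c), knows(c,d)
round 2: derive deriv(e,h) via R2 from deriv(e,c), knows(c,h)
round 2: derive deriv(e,i) via R2 from deriv(e,c), knows(c,i)
round 2: derive deriv(g,a) via R2 from deriv(g,c), knows(c,a)
round 2: derive deriv(g,d) via R2 from deriv(g,c), knows(c,d)
round 2: derive deriv(g,h) via R2 from deriv(g,c), knows(c,h)
round 2: derive deriv(g,i) via R2 from deriv(g,c), knows(c,i)
round 3: derive deriv(d,j) via R2 from deriv(d,h), knows(h,j)
round 3: derive deriv(e,j) via R2 from deriv(e,h), knows(h,j)
round 3: derive deriv(g,j) via R2 from deriv(g,h), knows(h,j)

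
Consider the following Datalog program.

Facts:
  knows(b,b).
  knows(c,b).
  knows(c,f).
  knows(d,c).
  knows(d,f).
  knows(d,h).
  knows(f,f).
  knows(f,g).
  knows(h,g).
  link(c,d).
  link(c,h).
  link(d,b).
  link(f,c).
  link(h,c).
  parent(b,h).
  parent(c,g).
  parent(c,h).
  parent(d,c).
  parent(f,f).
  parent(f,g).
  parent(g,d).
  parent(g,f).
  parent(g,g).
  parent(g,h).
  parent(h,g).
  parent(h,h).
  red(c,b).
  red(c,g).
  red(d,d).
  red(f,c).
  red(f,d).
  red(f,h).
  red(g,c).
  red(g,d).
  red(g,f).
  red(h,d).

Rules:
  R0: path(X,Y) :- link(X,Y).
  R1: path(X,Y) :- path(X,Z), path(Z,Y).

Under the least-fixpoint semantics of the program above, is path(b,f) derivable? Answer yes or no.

no

round 1: derive path(c,d) via R0 from link(c,d)
round 1: derive path(c,h) via R0 from link(c,h)
round 1: derive path(d,b) via R0 from link(d,b)
round 1: derive path(f,c) via R0 from link(f,c)
round 1: derive path(h,c) via R0 from link(h,c)
round 2: derive path(c,b) via R1 from path(c,d), path(d,b)
round 2: derive path(c,c) via R1 from path(c,h), path(h,c)
round 2: derive path(f,d) via R1 from path(f,c), path(c,d)
round 2: derive path(f,h) via R1 from path(f,c), path(c,h)
round 2: derive path(h,d) via R1 from path(h,c), path(c,d)
round 2: derive path(h,h) via R1 from path(h,c), path(c,h)
round 3: derive path(f,b) via R1 from path(f,c), path(c,b)
round 3: derive path(h,b) via R1 from path(h,c), path(c,b)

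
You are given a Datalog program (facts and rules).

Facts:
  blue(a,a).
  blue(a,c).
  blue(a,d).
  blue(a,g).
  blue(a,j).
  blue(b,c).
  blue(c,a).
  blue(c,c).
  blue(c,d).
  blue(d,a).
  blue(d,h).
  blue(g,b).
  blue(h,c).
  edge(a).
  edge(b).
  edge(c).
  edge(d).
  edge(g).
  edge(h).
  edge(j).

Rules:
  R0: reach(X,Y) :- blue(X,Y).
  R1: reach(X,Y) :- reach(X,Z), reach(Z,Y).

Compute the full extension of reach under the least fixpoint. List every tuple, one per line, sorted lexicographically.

round 1: derive reach(a,a) via R0 from blue(a,a)
round 1: derive reach(a,c) via R0 from blue(a,c)
round 1: derive reach(a,d) via R0 from blue(a,d)
round 1: derive reach(a,g) via R0 from blue(a,g)
round 1: derive reach(a,j) via R0 from blue(a,j)
round 1: derive reach(b,c) via R0 from blue(b,c)
round 1: derive reach(c,a) via R0 from blue(c,a)
round 1: derive reach(c,c) via R0 from blue(c,c)
round 1: derive reach(c,d) via R0 from blue(c,d)
round 1: derive reach(d,a) via R0 from blue(d,a)
round 1: derive reach(d,h) via R0 from blue(d,h)
round 1: derive reach(g,b) via R0 from blue(g,b)
round 1: derive reach(h,c) via R0 from blue(h,c)
round 2: derive reach(a,b) via R1 from reach(a,g), reach(g,b)
round 2: derive reach(a,h) via R1 from reach(a,d), reach(d,h)
round 2: derive reach(b,a) via R1 from reach(b,c), reach(c,a)
round 2: derive reach(b,d) via R1 from reach(b,c), reach(c,d)
round 2: derive reach(c,g) via R1 from reach(c,a), reach(a,g)
round 2: derive reach(c,h) via R1 from reach(c,d), reach(d,h)
round 2: derive reach(c,j) via R1 from reach(c,a), reach(a,j)
round 2: derive reach(d,c) via R1 from reach(d,a), reach(a,c)
round 2: derive reach(d,d) via R1 from reach(d,a), reach(a,d)
round 2: derive reach(d,g) via R1 from reach(d,a), reach(a,g)
round 2: derive reach(d,j) via R1 from reach(d,a), reach(a,j)
round 2: derive reach(g,c) via R1 from reach(g,b), reach(b,c)
round 2: derive reach(h,a) via R1 from reach(h,c), reach(c,a)
round 2: derive reach(h,d) via R1 from reach(h,c), reach(c,d)
round 3: derive reach(b,b) via R1 from reach(b,a), reach(a,b)
round 3: derive reach(b,g) via R1 from reach(b,a), reach(a,g)
round 3: derive reach(b,h) via R1 from reach(b,a), reach(a,h)
round 3: derive reach(b,j) via R1 from reach(b,a), reach(a,j)
round 3: derive reach(c,b) via R1 from reach(c,a), reach(a,b)
round 3: derive reach(d,b) via R1 from reach(d,a), reach(a,b)
round 3: derive reach(g,a) via R1 from reach(g,b), reach(b,a)
round 3: derive reach(g,d) via R1 from reach(g,b), reach(b,d)
round 3: derive reach(g,g) via R1 from reach(g,c), reach(c,g)
round 3: derive reach(g,h) via R1 from reach(g,c), reach(c,h)
round 3: derive reach(g,j) via R1 from reach(g,c), reach(c,j)
round 3: derive reach(h,b) via R1 from reach(h,a), reach(a,b)
round 3: derive reach(h,g) via R1 from reach(h,a), reach(a,g)
round 3: derive reach(h,h) via R1 from reach(h,a), reach(a,h)
round 3: derive reach(h,j) via R1 from reach(h,a), reach(a,j)

reach(a,a)
reach(a,b)
reach(a,c)
reach(a,d)
reach(a,g)
reach(a,h)
reach(a,j)
reach(b,a)
reach(b,b)
reach(b,c)
reach(b,d)
reach(b,g)
reach(b,h)
reach(b,j)
reach(c,a)
reach(c,b)
reach(c,c)
reach(c,d)
reach(c,g)
reach(c,h)
reach(c,j)
reach(d,a)
reach(d,b)
reach(d,c)
reach(d,d)
reach(d,g)
reach(d,h)
reach(d,j)
reach(g,a)
reach(g,b)
reach(g,c)
reach(g,d)
reach(g,g)
reach(g,h)
reach(g,j)
reach(h,a)
reach(h,b)
reach(h,c)
reach(h,d)
reach(h,g)
reach(h,h)
reach(h,j)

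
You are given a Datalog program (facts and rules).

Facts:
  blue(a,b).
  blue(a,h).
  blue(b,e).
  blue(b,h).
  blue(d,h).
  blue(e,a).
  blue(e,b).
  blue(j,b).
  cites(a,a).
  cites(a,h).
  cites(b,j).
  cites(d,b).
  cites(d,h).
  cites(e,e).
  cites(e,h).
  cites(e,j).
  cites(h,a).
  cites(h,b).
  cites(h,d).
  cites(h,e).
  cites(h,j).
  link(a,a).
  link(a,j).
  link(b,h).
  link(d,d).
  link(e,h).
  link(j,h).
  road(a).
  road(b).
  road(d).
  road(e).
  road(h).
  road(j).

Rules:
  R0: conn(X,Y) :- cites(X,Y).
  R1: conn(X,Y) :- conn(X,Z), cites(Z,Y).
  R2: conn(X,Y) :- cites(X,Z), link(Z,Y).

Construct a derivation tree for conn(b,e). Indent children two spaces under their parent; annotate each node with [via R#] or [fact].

round 1: derive conn(a,a) via R0 from cites(a,a)
round 1: derive conn(a,h) via R0 from cites(a,h)
round 1: derive conn(b,j) via R0 from cites(b,j)
round 1: derive conn(d,b) via R0 from cites(d,b)
round 1: derive conn(d,h) via R0 from cites(d,h)
round 1: derive conn(e,e) via R0 from cites(e,e)
round 1: derive conn(e,h) via R0 from cites(e,h)
round 1: derive conn(e,j) via R0 from cites(e,j)
round 1: derive conn(h,a) via R0 from cites(h,a)
round 1: derive conn(h,b) via R0 from cites(h,b)
round 1: derive conn(h,d) via R0 from cites(h,d)
round 1: derive conn(h,e) via R0 from cites(h,e)
round 1: derive conn(h,j) via R0 from cites(h,j)
round 1: derive conn(a,j) via R2 from cites(a,a), link(a,j)
round 1: derive conn(b,h) via R2 from cites(b,j), link(j,h)
round 1: derive conn(h,h) via R2 from cites(h,b), link(b,h)
round 2: derive conn(a,b) via R1 from conn(a,h), cites(h,b)
round 2: derive conn(a,d) via R1 from conn(a,h), cites(h,d)
round 2: derive conn(a,e) via R1 from conn(a,h), cites(h,e)
round 2: derive conn(b,a) via R1 from conn(b,h), cites(h,a)
round 2: derive conn(b,b) via R1 from conn(b,h), cites(h,b)
round 2: derive conn(b,d) via R1 from conn(b,h), cites(h,d)
round 2: derive conn(b,e) via R1 from conn(b,h), cites(h,e)
round 2: derive conn(d,a) via R1 from conn(d,h), cites(h,a)
round 2: derive conn(d,d) via R1 from conn(d,h), cites(h,d)
round 2: derive conn(d,e) via R1 from conn(d,h), cites(h,e)
round 2: derive conn(d,j) via R1 from conn(d,b), cites(b,j)
round 2: derive conn(e,a) via R1 from conn(e,h), cites(h,a)
round 2: derive conn(e,b) via R1 from conn(e,h), cites(h,b)
round 2: derive conn(e,d) via R1 from conn(e,h), cites(h,d)

conn(b,e)  [via R1]
  conn(b,h)  [via R2]
    cites(b,j)  [fact]
    link(j,h)  [fact]
  cites(h,e)  [fact]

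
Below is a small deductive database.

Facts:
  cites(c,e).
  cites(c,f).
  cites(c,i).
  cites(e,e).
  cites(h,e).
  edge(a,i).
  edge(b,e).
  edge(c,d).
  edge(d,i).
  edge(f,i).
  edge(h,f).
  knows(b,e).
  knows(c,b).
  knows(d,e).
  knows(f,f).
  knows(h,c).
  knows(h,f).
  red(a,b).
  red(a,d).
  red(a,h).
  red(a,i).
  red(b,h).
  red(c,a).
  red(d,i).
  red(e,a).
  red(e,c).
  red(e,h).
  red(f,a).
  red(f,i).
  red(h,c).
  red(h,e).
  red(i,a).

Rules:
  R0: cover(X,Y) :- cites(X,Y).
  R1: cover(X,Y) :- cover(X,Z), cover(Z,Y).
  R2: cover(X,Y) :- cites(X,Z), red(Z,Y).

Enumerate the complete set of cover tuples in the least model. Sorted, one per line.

round 1: derive cover(c,e) via R0 from cites(c,e)
round 1: derive cover(c,f) via R0 from cites(c,f)
round 1: derive cover(c,i) via R0 from cites(c,i)
round 1: derive cover(e,e) via R0 from cites(e,e)
round 1: derive cover(h,e) via R0 from cites(h,e)
round 1: derive cover(c,a) via R2 from cites(c,e), red(e,a)
round 1: derive cover(c,c) via R2 from cites(c,e), red(e,c)
round 1: derive cover(c,h) via R2 from cites(c,e), red(e,h)
round 1: derive cover(e,a) via R2 from cites(e,e), red(e,a)
round 1: derive cover(e,c) via R2 from cites(e,e), red(e,c)
round 1: derive cover(e,h) via R2 from cites(e,e), red(e,h)
round 1: derive cover(h,a) via R2 from cites(h,e), red(e,a)
round 1: derive cover(h,c) via R2 from cites(h,e), red(e,c)
round 1: derive cover(h,h) via R2 from cites(h,e), red(e,h)
round 2: derive cover(e,f) via R1 from cover(e,c), cover(c,f)
round 2: derive cover(e,i) via R1 from cover(e,c), cover(c,i)
round 2: derive cover(h,f) via R1 from cover(h,c), cover(c,f)
round 2: derive cover(h,i) via R1 from cover(h,c), cover(c,i)

cover(c,a)
cover(c,c)
cover(c,e)
cover(c,f)
cover(c,h)
cover(c,i)
cover(e,a)
cover(e,c)
cover(e,e)
cover(e,f)
cover(e,h)
cover(e,i)
cover(h,a)
cover(h,c)
cover(h,e)
cover(h,f)
cover(h,h)
cover(h,i)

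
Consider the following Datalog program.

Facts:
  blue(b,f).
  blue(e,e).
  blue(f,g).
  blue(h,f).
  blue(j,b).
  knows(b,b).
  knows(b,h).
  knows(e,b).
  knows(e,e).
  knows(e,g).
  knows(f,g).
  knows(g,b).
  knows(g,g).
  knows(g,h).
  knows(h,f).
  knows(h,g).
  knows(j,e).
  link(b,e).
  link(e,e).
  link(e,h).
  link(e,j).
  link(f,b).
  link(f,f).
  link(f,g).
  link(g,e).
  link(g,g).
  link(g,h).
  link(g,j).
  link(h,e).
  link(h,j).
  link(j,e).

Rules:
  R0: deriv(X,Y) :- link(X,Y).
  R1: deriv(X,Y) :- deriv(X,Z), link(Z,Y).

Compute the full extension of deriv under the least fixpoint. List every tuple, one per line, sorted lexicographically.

round 1: derive deriv(b,e) via R0 from link(b,e)
round 1: derive deriv(e,e) via R0 from link(e,e)
round 1: derive deriv(e,h) via R0 from link(e,h)
round 1: derive deriv(e,j) via R0 from link(e,j)
round 1: derive deriv(f,b) via R0 from link(f,b)
round 1: derive deriv(f,f) via R0 from link(f,f)
round 1: derive deriv(f,g) via R0 from link(f,g)
round 1: derive deriv(g,e) via R0 from link(g,e)
round 1: derive deriv(g,g) via R0 from link(g,g)
round 1: derive deriv(g,h) via R0 from link(g,h)
round 1: derive deriv(g,j) via R0 from link(g,j)
round 1: derive deriv(h,e) via R0 from link(h,e)
round 1: derive deriv(h,j) via R0 from link(h,j)
round 1: derive deriv(j,e) via R0 from link(j,e)
round 2: derive deriv(b,h) via R1 from deriv(b,e), link(e,h)
round 2: derive deriv(b,j) via R1 from deriv(b,e), link(e,j)
round 2: derive deriv(f,e) via R1 from deriv(f,b), link(b,e)
round 2: derive deriv(f,h) via R1 from deriv(f,g), link(g,h)
round 2: derive deriv(f,j) via R1 from deriv(f,g), link(g,j)
round 2: derive deriv(h,h) via R1 from deriv(h,e), link(e,h)
round 2: derive deriv(j,h) via R1 from deriv(j,e), link(e,h)
round 2: derive deriv(j,j) via R1 from deriv(j,e), link(e,j)

deriv(b,e)
deriv(b,h)
deriv(b,j)
deriv(e,e)
deriv(e,h)
deriv(e,j)
deriv(f,b)
deriv(f,e)
deriv(f,f)
deriv(f,g)
deriv(f,h)
deriv(f,j)
deriv(g,e)
deriv(g,g)
deriv(g,h)
deriv(g,j)
deriv(h,e)
deriv(h,h)
deriv(h,j)
deriv(j,e)
deriv(j,h)
deriv(j,j)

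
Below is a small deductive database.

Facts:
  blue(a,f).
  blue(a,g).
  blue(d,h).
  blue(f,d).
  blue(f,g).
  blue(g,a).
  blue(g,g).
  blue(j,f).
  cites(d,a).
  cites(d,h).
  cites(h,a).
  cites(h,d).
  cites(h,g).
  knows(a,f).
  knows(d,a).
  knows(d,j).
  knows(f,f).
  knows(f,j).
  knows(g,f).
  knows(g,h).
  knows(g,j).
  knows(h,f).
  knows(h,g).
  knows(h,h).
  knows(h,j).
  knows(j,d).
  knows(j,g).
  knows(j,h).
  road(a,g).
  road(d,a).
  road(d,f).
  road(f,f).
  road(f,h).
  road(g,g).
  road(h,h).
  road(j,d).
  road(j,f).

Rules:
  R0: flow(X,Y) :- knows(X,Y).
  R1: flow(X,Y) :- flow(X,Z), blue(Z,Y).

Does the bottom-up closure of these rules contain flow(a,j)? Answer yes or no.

round 1: derive flow(a,f) via R0 from knows(a,f)
round 1: derive flow(d,a) via R0 from knows(d,a)
round 1: derive flow(d,j) via R0 from knows(d,j)
round 1: derive flow(f,f) via R0 from knows(f,f)
round 1: derive flow(f,j) via R0 from knows(f,j)
round 1: derive flow(g,f) via R0 from knows(g,f)
round 1: derive flow(g,h) via R0 from knows(g,h)
round 1: derive flow(g,j) via R0 from knows(g,j)
round 1: derive flow(h,f) via R0 from knows(h,f)
round 1: derive flow(h,g) via R0 from knows(h,g)
round 1: derive flow(h,h) via R0 from knows(h,h)
round 1: derive flow(h,j) via R0 from knows(h,j)
round 1: derive flow(j,d) via R0 from knows(j,d)
round 1: derive flow(j,g) via R0 from knows(j,g)
round 1: derive flow(j,h) via R0 from knows(j,h)
round 2: derive flow(a,d) via R1 from flow(a,f), blue(f,d)
round 2: derive flow(a,g) via R1 from flow(a,f), blue(f,g)
round 2: derive flow(d,f) via R1 from flow(d,a), blue(a,f)
round 2: derive flow(d,g) via R1 from flow(d,a), blue(a,g)
round 2: derive flow(f,d) via R1 from flow(f,f), blue(f,d)
round 2: derive flow(f,g) via R1 from flow(f,f), blue(f,g)
round 2: derive flow(g,d) via R1 from flow(g,f), blue(f,d)
round 2: derive flow(g,g) via R1 from flow(g,f), blue(f,g)
round 2: derive flow(h,a) via R1 from flow(h,g), blue(g,a)
round 2: derive flow(h,d) via R1 from flow(h,f), blue(f,d)
round 2: derive flow(j,a) via R1 from flow(j,g), blue(g,a)
round 3: derive flow(a,a) via R1 from flow(a,g), blue(g,a)
round 3: derive flow(a,h) via R1 from flow(a,d), blue(d,h)
round 3: derive flow(d,d) via R1 from flow(d,f), blue(f,d)
round 3: derive flow(f,a) via R1 from flow(f,g), blue(g,a)
round 3: derive flow(f,h) via R1 from flow(f,d), blue(d,h)
round 3: derive flow(g,a) via R1 from flow(g,g), blue(g,a)
round 3: derive flow(j,f) via R1 from flow(j,a), blue(a,f)
round 4: derive flow(d,h) via R1 from flow(d,d), blue(d,h)

no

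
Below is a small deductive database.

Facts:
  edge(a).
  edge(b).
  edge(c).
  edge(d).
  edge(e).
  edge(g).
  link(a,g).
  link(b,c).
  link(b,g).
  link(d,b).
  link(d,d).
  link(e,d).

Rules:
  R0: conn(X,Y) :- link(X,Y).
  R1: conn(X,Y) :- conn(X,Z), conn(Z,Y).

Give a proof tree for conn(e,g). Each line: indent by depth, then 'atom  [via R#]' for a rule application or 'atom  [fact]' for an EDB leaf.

conn(e,g)  [via R1]
  conn(e,b)  [via R1]
    conn(e,d)  [via R0]
      link(e,d)  [fact]
    conn(d,b)  [via R0]
      link(d,b)  [fact]
  conn(b,g)  [via R0]
    link(b,g)  [fact]

round 1: derive conn(a,g) via R0 from link(a,g)
round 1: derive conn(b,c) via R0 from link(b,c)
round 1: derive conn(b,g) via R0 from link(b,g)
round 1: derive conn(d,b) via R0 from link(d,b)
round 1: derive conn(d,d) via R0 from link(d,d)
round 1: derive conn(e,d) via R0 from link(e,d)
round 2: derive conn(d,c) via R1 from conn(d,b), conn(b,c)
round 2: derive conn(d,g) via R1 from conn(d,b), conn(b,g)
round 2: derive conn(e,b) via R1 from conn(e,d), conn(d,b)
round 3: derive conn(e,c) via R1 from conn(e,b), conn(b,c)
round 3: derive conn(e,g) via R1 from conn(e,b), conn(b,g)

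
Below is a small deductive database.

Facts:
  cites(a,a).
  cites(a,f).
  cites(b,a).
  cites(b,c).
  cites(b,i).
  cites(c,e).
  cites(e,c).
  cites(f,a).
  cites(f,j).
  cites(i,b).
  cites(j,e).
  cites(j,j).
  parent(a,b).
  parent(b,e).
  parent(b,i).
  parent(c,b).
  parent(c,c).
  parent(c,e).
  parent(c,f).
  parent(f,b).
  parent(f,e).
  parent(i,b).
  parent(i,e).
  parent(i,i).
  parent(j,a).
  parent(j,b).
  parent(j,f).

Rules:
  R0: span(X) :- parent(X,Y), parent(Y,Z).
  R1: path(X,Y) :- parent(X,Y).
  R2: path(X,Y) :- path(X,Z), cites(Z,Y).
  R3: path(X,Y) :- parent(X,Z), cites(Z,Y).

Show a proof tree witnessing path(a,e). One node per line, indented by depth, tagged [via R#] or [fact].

path(a,e)  [via R2]
  path(a,c)  [via R3]
    parent(a,b)  [fact]
    cites(b,c)  [fact]
  cites(c,e)  [fact]

round 1: derive path(a,b) via R1 from parent(a,b)
round 1: derive path(b,e) via R1 from parent(b,e)
round 1: derive path(b,i) via R1 from parent(b,i)
round 1: derive path(c,b) via R1 from parent(c,b)
round 1: derive path(c,c) via R1 from parent(c,c)
round 1: derive path(c,e) via R1 from parent(c,e)
round 1: derive path(c,f) via R1 from parent(c,f)
round 1: derive path(f,b) via R1 from parent(f,b)
round 1: derive path(f,e) via R1 from parent(f,e)
round 1: derive path(i,b) via R1 from parent(i,b)
round 1: derive path(i,e) via R1 from parent(i,e)
round 1: derive path(i,i) via R1 from parent(i,i)
round 1: derive path(j,a) via R1 from parent(j,a)
round 1: derive path(j,b) via R1 from parent(j,b)
round 1: derive path(j,f) via R1 from parent(j,f)
round 1: derive path(a,a) via R3 from parent(a,b), cites(b,a)
round 1: derive path(a,c) via R3 from parent(a,b), cites(b,c)
round 1: derive path(a,i) via R3 from parent(a,b), cites(b,i)
round 1: derive path(b,b) via R3 from parent(b,i), cites(i,b)
round 1: derive path(b,c) via R3 from parent(b,e), cites(e,c)
round 1: derive path(c,a) via R3 from parent(c,b), cites(b,a)
round 1: derive path(c,i) via R3 from parent(c,b), cites(b,i)
round 1: derive path(c,j) via R3 from parent(c,f), cites(f,j)
round 1: derive path(f,a) via R3 from parent(f,b), cites(b,a)
round 1: derive path(f,c) via R3 from parent(f,b), cites(b,c)
round 1: derive path(f,i) via R3 from parent(f,b), cites(b,i)
round 1: derive path(i,a) via R3 from parent(i,b), cites(b,a)
round 1: derive path(i,c) via R3 from parent(i,b), cites(b,c)
round 1: derive path(j,c) via R3 from parent(j,b), cites(b,c)
round 1: derive path(j,i) via R3 from parent(j,b), cites(b,i)
round 1: derive path(j,j) via R3 from parent(j,f), cites(f,j)
round 2: derive path(a,e) via R2 from path(a,c), cites(c,e)
round 2: derive path(a,f) via R2 from path(a,a), cites(a,f)
round 2: derive path(b,a) via R2 from path(b,b), cites(b,a)
round 2: derive path(f,f) via R2 from path(f,a), cites(a,f)
round 2: derive path(i,f) via R2 from path(i,a), cites(a,f)
round 2: derive path(j,e) via R2 from path(j,c), cites(c,e)
round 3: derive path(a,j) via R2 from path(a,f), cites(f,j)
round 3: derive path(b,f) via R2 from path(b,a), cites(a,f)
round 3: derive path(f,j) via R2 from path(f,f), cites(f,j)
round 3: derive path(i,j) via R2 from path(i,f), cites(f,j)
round 4: derive path(b,j) via R2 from path(b,f), cites(f,j)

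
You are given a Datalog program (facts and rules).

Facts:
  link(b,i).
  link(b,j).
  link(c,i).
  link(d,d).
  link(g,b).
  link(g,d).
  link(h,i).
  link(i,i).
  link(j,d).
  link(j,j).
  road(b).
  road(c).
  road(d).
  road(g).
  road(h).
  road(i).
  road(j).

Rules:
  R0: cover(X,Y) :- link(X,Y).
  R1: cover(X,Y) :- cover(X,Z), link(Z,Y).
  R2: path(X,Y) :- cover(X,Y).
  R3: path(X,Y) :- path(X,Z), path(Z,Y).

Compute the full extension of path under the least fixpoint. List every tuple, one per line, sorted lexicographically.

round 1: derive cover(b,i) via R0 from link(b,i)
round 1: derive cover(b,j) via R0 from link(b,j)
round 1: derive cover(c,i) via R0 from link(c,i)
round 1: derive cover(d,d) via R0 from link(d,d)
round 1: derive cover(g,b) via R0 from link(g,b)
round 1: derive cover(g,d) via R0 from link(g,d)
round 1: derive cover(h,i) via R0 from link(h,i)
round 1: derive cover(i,i) via R0 from link(i,i)
round 1: derive cover(j,d) via R0 from link(j,d)
round 1: derive cover(j,j) via R0 from link(j,j)
round 2: derive cover(b,d) via R1 from cover(b,j), link(j,d)
round 2: derive cover(g,i) via R1 from cover(g,b), link(b,i)
round 2: derive cover(g,j) via R1 from cover(g,b), link(b,j)
round 2: derive path(b,i) via R2 from cover(b,i)
round 2: derive path(b,j) via R2 from cover(b,j)
round 2: derive path(c,i) via R2 from cover(c,i)
round 2: derive path(d,d) via R2 from cover(d,d)
round 2: derive path(g,b) via R2 from cover(g,b)
round 2: derive path(g,d) via R2 from cover(g,d)
round 2: derive path(h,i) via R2 from cover(h,i)
round 2: derive path(i,i) via R2 from cover(i,i)
round 2: derive path(j,d) via R2 from cover(j,d)
round 2: derive path(j,j) via R2 from cover(j,j)
round 3: derive path(b,d) via R2 from cover(b,d)
round 3: derive path(g,i) via R2 from cover(g,i)
round 3: derive path(g,j) via R2 from cover(g,j)

path(b,d)
path(b,i)
path(b,j)
path(c,i)
path(d,d)
path(g,b)
path(g,d)
path(g,i)
path(g,j)
path(h,i)
path(i,i)
path(j,d)
path(j,j)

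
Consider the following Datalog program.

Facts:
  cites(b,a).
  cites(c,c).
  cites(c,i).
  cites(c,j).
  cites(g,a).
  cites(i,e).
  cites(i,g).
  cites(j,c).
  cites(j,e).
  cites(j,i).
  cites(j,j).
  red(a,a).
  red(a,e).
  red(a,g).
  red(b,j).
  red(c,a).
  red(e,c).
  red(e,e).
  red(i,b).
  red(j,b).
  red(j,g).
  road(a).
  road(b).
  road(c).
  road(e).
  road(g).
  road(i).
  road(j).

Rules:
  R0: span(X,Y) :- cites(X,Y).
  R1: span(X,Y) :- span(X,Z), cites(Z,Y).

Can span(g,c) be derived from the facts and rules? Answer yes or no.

no

round 1: derive span(b,a) via R0 from cites(b,a)
round 1: derive span(c,c) via R0 from cites(c,c)
round 1: derive span(c,i) via R0 from cites(c,i)
round 1: derive span(c,j) via R0 from cites(c,j)
round 1: derive span(g,a) via R0 from cites(g,a)
round 1: derive span(i,e) via R0 from cites(i,e)
round 1: derive span(i,g) via R0 from cites(i,g)
round 1: derive span(j,c) via R0 from cites(j,c)
round 1: derive span(j,e) via R0 from cites(j,e)
round 1: derive span(j,i) via R0 from cites(j,i)
round 1: derive span(j,j) via R0 from cites(j,j)
round 2: derive span(c,e) via R1 from span(c,i), cites(i,e)
round 2: derive span(c,g) via R1 from span(c,i), cites(i,g)
round 2: derive span(i,a) via R1 from span(i,g), cites(g,a)
round 2: derive span(j,g) via R1 from span(j,i), cites(i,g)
round 3: derive span(c,a) via R1 from span(c,g), cites(g,a)
round 3: derive span(j,a) via R1 from span(j,g), cites(g,a)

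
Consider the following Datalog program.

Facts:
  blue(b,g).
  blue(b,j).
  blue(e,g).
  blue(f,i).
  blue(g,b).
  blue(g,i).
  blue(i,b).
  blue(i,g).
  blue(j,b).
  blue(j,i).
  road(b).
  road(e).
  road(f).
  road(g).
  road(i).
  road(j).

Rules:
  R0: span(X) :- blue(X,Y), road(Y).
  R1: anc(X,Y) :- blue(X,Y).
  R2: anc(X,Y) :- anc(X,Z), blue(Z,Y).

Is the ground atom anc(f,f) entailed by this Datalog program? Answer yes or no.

no

round 1: derive anc(b,g) via R1 from blue(b,g)
round 1: derive anc(b,j) via R1 from blue(b,j)
round 1: derive anc(e,g) via R1 from blue(e,g)
round 1: derive anc(f,i) via R1 from blue(f,i)
round 1: derive anc(g,b) via R1 from blue(g,b)
round 1: derive anc(g,i) via R1 from blue(g,i)
round 1: derive anc(i,b) via R1 from blue(i,b)
round 1: derive anc(i,g) via R1 from blue(i,g)
round 1: derive anc(j,b) via R1 from blue(j,b)
round 1: derive anc(j,i) via R1 from blue(j,i)
round 2: derive anc(b,b) via R2 from anc(b,g), blue(g,b)
round 2: derive anc(b,i) via R2 from anc(b,g), blue(g,i)
round 2: derive anc(e,b) via R2 from anc(e,g), blue(g,b)
round 2: derive anc(e,i) via R2 from anc(e,g), blue(g,i)
round 2: derive anc(f,b) via R2 from anc(f,i), blue(i,b)
round 2: derive anc(f,g) via R2 from anc(f,i), blue(i,g)
round 2: derive anc(g,g) via R2 from anc(g,b), blue(b,g)
round 2: derive anc(g,j) via R2 from anc(g,b), blue(b,j)
round 2: derive anc(i,i) via R2 from anc(i,g), blue(g,i)
round 2: derive anc(i,j) via R2 from anc(i,b), blue(b,j)
round 2: derive anc(j,g) via R2 from anc(j,b), blue(b,g)
round 2: derive anc(j,j) via R2 from anc(j,b), blue(b,j)
round 3: derive anc(e,j) via R2 from anc(e,b), blue(b,j)
round 3: derive anc(f,j) via R2 from anc(f,b), blue(b,j)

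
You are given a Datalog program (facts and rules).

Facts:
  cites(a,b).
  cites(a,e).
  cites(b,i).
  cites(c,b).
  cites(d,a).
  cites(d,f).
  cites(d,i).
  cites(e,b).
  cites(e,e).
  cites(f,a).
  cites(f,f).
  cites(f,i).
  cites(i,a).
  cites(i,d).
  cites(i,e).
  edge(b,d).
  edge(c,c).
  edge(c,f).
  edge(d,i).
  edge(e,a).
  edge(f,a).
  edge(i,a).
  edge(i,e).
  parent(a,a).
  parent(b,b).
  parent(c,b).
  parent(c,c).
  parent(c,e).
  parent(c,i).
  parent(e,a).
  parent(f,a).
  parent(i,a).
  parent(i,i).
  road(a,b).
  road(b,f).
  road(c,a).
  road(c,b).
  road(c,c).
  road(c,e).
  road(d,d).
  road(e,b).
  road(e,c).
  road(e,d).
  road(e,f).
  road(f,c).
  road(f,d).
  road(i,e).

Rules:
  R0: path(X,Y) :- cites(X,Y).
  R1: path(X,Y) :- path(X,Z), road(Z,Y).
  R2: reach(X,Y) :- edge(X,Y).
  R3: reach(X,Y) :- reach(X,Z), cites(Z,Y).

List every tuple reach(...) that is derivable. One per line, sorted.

round 1: derive reach(b,d) via R2 from edge(b,d)
round 1: derive reach(c,c) via R2 from edge(c,c)
round 1: derive reach(c,f) via R2 from edge(c,f)
round 1: derive reach(d,i) via R2 from edge(d,i)
round 1: derive reach(e,a) via R2 from edge(e,a)
round 1: derive reach(f,a) via R2 from edge(f,a)
round 1: derive reach(i,a) via R2 from edge(i,a)
round 1: derive reach(i,e) via R2 from edge(i,e)
round 2: derive reach(b,a) via R3 from reach(b,d), cites(d,a)
round 2: derive reach(b,f) via R3 from reach(b,d), cites(d,f)
round 2: derive reach(b,i) via R3 from reach(b,d), cites(d,i)
round 2: derive reach(c,a) via R3 from reach(c,f), cites(f,a)
round 2: derive reach(c,b) via R3 from reach(c,c), cites(c,b)
round 2: derive reach(c,i) via R3 from reach(c,f), cites(f,i)
round 2: derive reach(d,a) via R3 from reach(d,i), cites(i,a)
round 2: derive reach(d,d) via R3 from reach(d,i), cites(i,d)
round 2: derive reach(d,e) via R3 from reach(d,i), cites(i,e)
round 2: derive reach(e,b) via R3 from reach(e,a), cites(a,b)
round 2: derive reach(e,e) via R3 from reach(e,a), cites(a,e)
round 2: derive reach(f,b) via R3 from reach(f,a), cites(a,b)
round 2: derive reach(f,e) via R3 from reach(f,a), cites(a,e)
round 2: derive reach(i,b) via R3 from reach(i,a), cites(a,b)
round 3: derive reach(b,b) via R3 from reach(b,a), cites(a,b)
round 3: derive reach(b,e) via R3 from reach(b,a), cites(a,e)
round 3: derive reach(c,d) via R3 from reach(c,i), cites(i,d)
round 3: derive reach(c,e) via R3 from reach(c,a), cites(a,e)
round 3: derive reach(d,b) via R3 from reach(d,a), cites(a,b)
round 3: derive reach(d,f) via R3 from reach(d,d), cites(d,f)
round 3: derive reach(e,i) via R3 from reach(e,b), cites(b,i)
round 3: derive reach(f,i) via R3 from reach(f,b), cites(b,i)
round 3: derive reach(i,i) via R3 from reach(i,b), cites(b,i)
round 4: derive reach(e,d) via R3 from reach(e,i), cites(i,d)
round 4: derive reach(f,d) via R3 from reach(f,i), cites(i,d)
round 4: derive reach(i,d) via R3 from reach(i,i), cites(i,d)
round 5: derive reach(e,f) via R3 from reach(e,d), cites(d,f)
round 5: derive reach(f,f) via R3 from reach(f,d), cites(d,f)
round 5: derive reach(i,f) via R3 from reach(i,d), cites(d,f)

reach(b,a)
reach(b,b)
reach(b,d)
reach(b,e)
reach(b,f)
reach(b,i)
reach(c,a)
reach(c,b)
reach(c,c)
reach(c,d)
reach(c,e)
reach(c,f)
reach(c,i)
reach(d,a)
reach(d,b)
reach(d,d)
reach(d,e)
reach(d,f)
reach(d,i)
reach(e,a)
reach(e,b)
reach(e,d)
reach(e,e)
reach(e,f)
reach(e,i)
reach(f,a)
reach(f,b)
reach(f,d)
reach(f,e)
reach(f,f)
reach(f,i)
reach(i,a)
reach(i,b)
reach(i,d)
reach(i,e)
reach(i,f)
reach(i,i)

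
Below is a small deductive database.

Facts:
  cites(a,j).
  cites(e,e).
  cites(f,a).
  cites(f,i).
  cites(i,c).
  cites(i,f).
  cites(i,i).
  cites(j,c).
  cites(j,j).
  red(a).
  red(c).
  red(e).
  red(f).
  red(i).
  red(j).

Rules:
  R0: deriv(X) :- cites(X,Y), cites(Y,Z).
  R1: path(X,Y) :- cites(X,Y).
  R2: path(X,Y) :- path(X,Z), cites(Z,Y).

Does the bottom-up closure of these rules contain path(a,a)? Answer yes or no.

no

round 1: derive path(a,j) via R1 from cites(a,j)
round 1: derive path(e,e) via R1 from cites(e,e)
round 1: derive path(f,a) via R1 from cites(f,a)
round 1: derive path(f,i) via R1 from cites(f,i)
round 1: derive path(i,c) via R1 from cites(i,c)
round 1: derive path(i,f) via R1 from cites(i,f)
round 1: derive path(i,i) via R1 from cites(i,i)
round 1: derive path(j,c) via R1 from cites(j,c)
round 1: derive path(j,j) via R1 from cites(j,j)
round 2: derive path(a,c) via R2 from path(a,j), cites(j,c)
round 2: derive path(f,c) via R2 from path(f,i), cites(i,c)
round 2: derive path(f,f) via R2 from path(f,i), cites(i,f)
round 2: derive path(f,j) via R2 from path(f,a), cites(a,j)
round 2: derive path(i,a) via R2 from path(i,f), cites(f,a)
round 3: derive path(i,j) via R2 from path(i,a), cites(a,j)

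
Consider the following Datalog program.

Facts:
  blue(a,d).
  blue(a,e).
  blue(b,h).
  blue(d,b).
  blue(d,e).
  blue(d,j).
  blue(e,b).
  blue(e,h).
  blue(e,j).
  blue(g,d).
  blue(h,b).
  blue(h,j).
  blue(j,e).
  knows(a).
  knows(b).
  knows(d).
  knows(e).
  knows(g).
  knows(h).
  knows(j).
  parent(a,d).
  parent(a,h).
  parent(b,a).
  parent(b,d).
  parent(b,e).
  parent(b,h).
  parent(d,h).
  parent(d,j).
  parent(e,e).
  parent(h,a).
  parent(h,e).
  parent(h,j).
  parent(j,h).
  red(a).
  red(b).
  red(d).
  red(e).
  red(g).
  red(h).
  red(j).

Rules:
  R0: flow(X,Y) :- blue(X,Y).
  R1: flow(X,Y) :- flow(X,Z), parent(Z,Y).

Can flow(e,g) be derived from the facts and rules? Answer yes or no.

round 1: derive flow(a,d) via R0 from blue(a,d)
round 1: derive flow(a,e) via R0 from blue(a,e)
round 1: derive flow(b,h) via R0 from blue(b,h)
round 1: derive flow(d,b) via R0 from blue(d,b)
round 1: derive flow(d,e) via R0 from blue(d,e)
round 1: derive flow(d,j) via R0 from blue(d,j)
round 1: derive flow(e,b) via R0 from blue(e,b)
round 1: derive flow(e,h) via R0 from blue(e,h)
round 1: derive flow(e,j) via R0 from blue(e,j)
round 1: derive flow(g,d) via R0 from blue(g,d)
round 1: derive flow(h,b) via R0 from blue(h,b)
round 1: derive flow(h,j) via R0 from blue(h,j)
round 1: derive flow(j,e) via R0 from blue(j,e)
round 2: derive flow(a,h) via R1 from flow(a,d), parent(d,h)
round 2: derive flow(a,j) via R1 from flow(a,d), parent(d,j)
round 2: derive flow(b,a) via R1 from flow(b,h), parent(h,a)
round 2: derive flow(b,e) via R1 from flow(b,h), parent(h,e)
round 2: derive flow(b,j) via R1 from flow(b,h), parent(h,j)
round 2: derive flow(d,a) via R1 from flow(d,b), parent(b,a)
round 2: derive flow(d,d) via R1 from flow(d,b), parent(b,d)
round 2: derive flow(d,h) via R1 from flow(d,b), parent(b,h)
round 2: derive flow(e,a) via R1 from flow(e,b), parent(b,a)
round 2: derive flow(e,d) via R1 from flow(e,b), parent(b,d)
round 2: derive flow(e,e) via R1 from flow(e,b), parent(b,e)
round 2: derive flow(g,h) via R1 from flow(g,d), parent(d,h)
round 2: derive flow(g,j) via R1 from flow(g,d), parent(d,j)
round 2: derive flow(h,a) via R1 from flow(h,b), parent(b,a)
round 2: derive flow(h,d) via R1 from flow(h,b), parent(b,d)
round 2: derive flow(h,e) via R1 from flow(h,b), parent(b,e)
round 2: derive flow(h,h) via R1 from flow(h,b), parent(b,h)
round 3: derive flow(a,a) via R1 from flow(a,h), parent(h,a)
round 3: derive flow(b,d) via R1 from flow(b,a), parent(a,d)
round 3: derive flow(g,a) via R1 from flow(g,h), parent(h,a)
round 3: derive flow(g,e) via R1 from flow(g,h), parent(h,e)

no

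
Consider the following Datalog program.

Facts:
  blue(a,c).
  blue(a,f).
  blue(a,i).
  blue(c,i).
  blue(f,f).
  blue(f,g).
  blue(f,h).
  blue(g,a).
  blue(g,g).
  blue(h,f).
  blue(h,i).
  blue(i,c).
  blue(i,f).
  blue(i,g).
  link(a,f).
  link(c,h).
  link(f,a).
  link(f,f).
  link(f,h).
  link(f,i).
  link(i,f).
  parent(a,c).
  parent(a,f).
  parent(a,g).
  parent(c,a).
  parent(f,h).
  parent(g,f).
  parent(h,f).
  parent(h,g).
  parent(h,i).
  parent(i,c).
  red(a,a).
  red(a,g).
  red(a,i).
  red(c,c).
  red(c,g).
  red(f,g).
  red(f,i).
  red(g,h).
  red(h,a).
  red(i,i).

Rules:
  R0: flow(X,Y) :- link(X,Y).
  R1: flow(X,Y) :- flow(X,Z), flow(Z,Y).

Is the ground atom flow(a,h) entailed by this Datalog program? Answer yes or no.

yes

round 1: derive flow(a,f) via R0 from link(a,f)
round 1: derive flow(c,h) via R0 from link(c,h)
round 1: derive flow(f,a) via R0 from link(f,a)
round 1: derive flow(f,f) via R0 from link(f,f)
round 1: derive flow(f,h) via R0 from link(f,h)
round 1: derive flow(f,i) via R0 from link(f,i)
round 1: derive flow(i,f) via R0 from link(i,f)
round 2: derive flow(a,a) via R1 from flow(a,f), flow(f,a)
round 2: derive flow(a,h) via R1 from flow(a,f), flow(f,h)
round 2: derive flow(a,i) via R1 from flow(a,f), flow(f,i)
round 2: derive flow(i,a) via R1 from flow(i,f), flow(f,a)
round 2: derive flow(i,h) via R1 from flow(i,f), flow(f,h)
round 2: derive flow(i,i) via R1 from flow(i,f), flow(f,i)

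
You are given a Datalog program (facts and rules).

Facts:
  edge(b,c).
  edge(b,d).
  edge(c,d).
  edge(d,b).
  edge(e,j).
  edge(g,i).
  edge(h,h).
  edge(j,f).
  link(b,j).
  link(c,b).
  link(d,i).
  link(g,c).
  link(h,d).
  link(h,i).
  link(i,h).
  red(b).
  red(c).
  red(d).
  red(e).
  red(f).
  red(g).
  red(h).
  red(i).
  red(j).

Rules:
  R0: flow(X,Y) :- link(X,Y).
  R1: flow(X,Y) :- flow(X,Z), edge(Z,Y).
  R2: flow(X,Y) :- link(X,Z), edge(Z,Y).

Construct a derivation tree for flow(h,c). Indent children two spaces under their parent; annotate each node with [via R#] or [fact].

round 1: derive flow(b,j) via R0 from link(b,j)
round 1: derive flow(c,b) via R0 from link(c,b)
round 1: derive flow(d,i) via R0 from link(d,i)
round 1: derive flow(g,c) via R0 from link(g,c)
round 1: derive flow(h,d) via R0 from link(h,d)
round 1: derive flow(h,i) via R0 from link(h,i)
round 1: derive flow(i,h) via R0 from link(i,h)
round 1: derive flow(b,f) via R2 from link(b,j), edge(j,f)
round 1: derive flow(c,c) via R2 from link(c,b), edge(b,c)
round 1: derive flow(c,d) via R2 from link(c,b), edge(b,d)
round 1: derive flow(g,d) via R2 from link(g,c), edge(c,d)
round 1: derive flow(h,b) via R2 from link(h,d), edge(d,b)
round 2: derive flow(g,b) via R1 from flow(g,d), edge(d,b)
round 2: derive flow(h,c) via R1 from flow(h,b), edge(b,c)

flow(h,c)  [via R1]
  flow(h,b)  [via R2]
    link(h,d)  [fact]
    edge(d,b)  [fact]
  edge(b,c)  [fact]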